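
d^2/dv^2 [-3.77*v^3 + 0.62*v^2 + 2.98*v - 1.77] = 1.24 - 22.62*v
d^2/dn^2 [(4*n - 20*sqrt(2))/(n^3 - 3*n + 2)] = 24*(3*(n - 5*sqrt(2))*(n^2 - 1)^2 + (-n^2 - n*(n - 5*sqrt(2)) + 1)*(n^3 - 3*n + 2))/(n^3 - 3*n + 2)^3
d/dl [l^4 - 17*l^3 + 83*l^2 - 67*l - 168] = 4*l^3 - 51*l^2 + 166*l - 67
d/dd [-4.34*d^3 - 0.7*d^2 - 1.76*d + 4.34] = -13.02*d^2 - 1.4*d - 1.76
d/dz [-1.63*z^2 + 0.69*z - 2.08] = 0.69 - 3.26*z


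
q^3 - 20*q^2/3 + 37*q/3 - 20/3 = (q - 4)*(q - 5/3)*(q - 1)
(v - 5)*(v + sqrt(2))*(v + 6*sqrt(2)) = v^3 - 5*v^2 + 7*sqrt(2)*v^2 - 35*sqrt(2)*v + 12*v - 60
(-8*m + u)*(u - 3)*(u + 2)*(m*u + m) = -8*m^2*u^3 + 56*m^2*u + 48*m^2 + m*u^4 - 7*m*u^2 - 6*m*u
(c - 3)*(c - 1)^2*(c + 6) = c^4 + c^3 - 23*c^2 + 39*c - 18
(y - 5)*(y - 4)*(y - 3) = y^3 - 12*y^2 + 47*y - 60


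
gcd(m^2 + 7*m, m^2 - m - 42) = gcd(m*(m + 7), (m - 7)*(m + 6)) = 1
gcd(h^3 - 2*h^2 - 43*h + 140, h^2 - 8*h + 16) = h - 4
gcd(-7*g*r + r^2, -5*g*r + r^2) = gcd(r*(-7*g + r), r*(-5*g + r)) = r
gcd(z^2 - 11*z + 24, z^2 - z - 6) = z - 3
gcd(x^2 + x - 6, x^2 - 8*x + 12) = x - 2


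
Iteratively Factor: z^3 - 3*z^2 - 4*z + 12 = (z - 3)*(z^2 - 4) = (z - 3)*(z + 2)*(z - 2)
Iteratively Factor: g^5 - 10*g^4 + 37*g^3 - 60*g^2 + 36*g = (g - 2)*(g^4 - 8*g^3 + 21*g^2 - 18*g) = g*(g - 2)*(g^3 - 8*g^2 + 21*g - 18) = g*(g - 3)*(g - 2)*(g^2 - 5*g + 6) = g*(g - 3)^2*(g - 2)*(g - 2)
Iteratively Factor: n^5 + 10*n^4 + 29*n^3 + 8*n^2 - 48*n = (n)*(n^4 + 10*n^3 + 29*n^2 + 8*n - 48) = n*(n - 1)*(n^3 + 11*n^2 + 40*n + 48) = n*(n - 1)*(n + 4)*(n^2 + 7*n + 12) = n*(n - 1)*(n + 3)*(n + 4)*(n + 4)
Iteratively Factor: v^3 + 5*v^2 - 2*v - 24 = (v + 4)*(v^2 + v - 6) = (v + 3)*(v + 4)*(v - 2)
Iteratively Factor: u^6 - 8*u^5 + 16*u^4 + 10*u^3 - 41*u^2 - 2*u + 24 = (u + 1)*(u^5 - 9*u^4 + 25*u^3 - 15*u^2 - 26*u + 24) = (u - 4)*(u + 1)*(u^4 - 5*u^3 + 5*u^2 + 5*u - 6) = (u - 4)*(u - 1)*(u + 1)*(u^3 - 4*u^2 + u + 6) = (u - 4)*(u - 1)*(u + 1)^2*(u^2 - 5*u + 6) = (u - 4)*(u - 3)*(u - 1)*(u + 1)^2*(u - 2)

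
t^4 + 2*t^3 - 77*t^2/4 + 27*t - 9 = (t - 2)*(t - 3/2)*(t - 1/2)*(t + 6)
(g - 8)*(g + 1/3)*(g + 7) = g^3 - 2*g^2/3 - 169*g/3 - 56/3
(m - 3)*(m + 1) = m^2 - 2*m - 3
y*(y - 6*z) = y^2 - 6*y*z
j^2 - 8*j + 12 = (j - 6)*(j - 2)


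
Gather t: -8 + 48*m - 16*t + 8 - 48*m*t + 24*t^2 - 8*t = 48*m + 24*t^2 + t*(-48*m - 24)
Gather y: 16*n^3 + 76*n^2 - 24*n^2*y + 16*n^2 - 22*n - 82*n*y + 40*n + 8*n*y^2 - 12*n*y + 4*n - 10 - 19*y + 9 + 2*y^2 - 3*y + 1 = 16*n^3 + 92*n^2 + 22*n + y^2*(8*n + 2) + y*(-24*n^2 - 94*n - 22)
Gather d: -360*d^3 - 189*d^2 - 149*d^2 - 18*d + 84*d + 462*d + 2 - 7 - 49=-360*d^3 - 338*d^2 + 528*d - 54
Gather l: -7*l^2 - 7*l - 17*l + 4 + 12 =-7*l^2 - 24*l + 16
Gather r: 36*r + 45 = 36*r + 45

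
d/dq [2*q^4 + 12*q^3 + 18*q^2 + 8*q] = 8*q^3 + 36*q^2 + 36*q + 8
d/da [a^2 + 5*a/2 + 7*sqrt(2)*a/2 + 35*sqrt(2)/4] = 2*a + 5/2 + 7*sqrt(2)/2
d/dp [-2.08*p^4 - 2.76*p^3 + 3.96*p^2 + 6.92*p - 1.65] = -8.32*p^3 - 8.28*p^2 + 7.92*p + 6.92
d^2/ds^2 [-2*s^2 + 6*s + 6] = -4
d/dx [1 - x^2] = -2*x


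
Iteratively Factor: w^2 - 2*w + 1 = (w - 1)*(w - 1)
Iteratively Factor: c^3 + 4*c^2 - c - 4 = (c + 1)*(c^2 + 3*c - 4) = (c - 1)*(c + 1)*(c + 4)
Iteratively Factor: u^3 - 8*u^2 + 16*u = (u - 4)*(u^2 - 4*u) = u*(u - 4)*(u - 4)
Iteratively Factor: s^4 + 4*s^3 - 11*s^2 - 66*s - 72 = (s + 2)*(s^3 + 2*s^2 - 15*s - 36) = (s + 2)*(s + 3)*(s^2 - s - 12) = (s - 4)*(s + 2)*(s + 3)*(s + 3)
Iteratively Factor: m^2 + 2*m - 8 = (m + 4)*(m - 2)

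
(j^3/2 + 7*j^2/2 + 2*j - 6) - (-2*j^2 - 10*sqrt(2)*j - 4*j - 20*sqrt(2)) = j^3/2 + 11*j^2/2 + 6*j + 10*sqrt(2)*j - 6 + 20*sqrt(2)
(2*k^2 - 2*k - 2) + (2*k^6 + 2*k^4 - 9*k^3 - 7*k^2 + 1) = 2*k^6 + 2*k^4 - 9*k^3 - 5*k^2 - 2*k - 1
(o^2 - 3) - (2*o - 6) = o^2 - 2*o + 3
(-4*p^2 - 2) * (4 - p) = 4*p^3 - 16*p^2 + 2*p - 8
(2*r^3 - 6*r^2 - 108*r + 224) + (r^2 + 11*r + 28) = 2*r^3 - 5*r^2 - 97*r + 252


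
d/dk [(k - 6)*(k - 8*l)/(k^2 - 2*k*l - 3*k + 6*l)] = ((k - 6)*(k - 8*l)*(-2*k + 2*l + 3) + 2*(k - 4*l - 3)*(k^2 - 2*k*l - 3*k + 6*l))/(k^2 - 2*k*l - 3*k + 6*l)^2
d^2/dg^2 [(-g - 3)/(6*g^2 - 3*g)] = 2*(-4*g^3 - 36*g^2 + 18*g - 3)/(3*g^3*(8*g^3 - 12*g^2 + 6*g - 1))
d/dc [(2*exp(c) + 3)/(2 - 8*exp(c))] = 7*exp(c)/(4*exp(c) - 1)^2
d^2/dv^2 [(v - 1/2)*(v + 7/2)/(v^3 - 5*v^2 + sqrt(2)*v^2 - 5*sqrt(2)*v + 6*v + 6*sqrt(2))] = (4*v^6 + 36*v^5 - 294*v^4 + 96*sqrt(2)*v^4 - 408*sqrt(2)*v^3 + 692*v^3 - 837*v^2 + 243*sqrt(2)*v^2 + 408*v + 555*sqrt(2)*v - 222*sqrt(2) + 490)/(2*(v^9 - 15*v^8 + 3*sqrt(2)*v^8 - 45*sqrt(2)*v^7 + 99*v^7 - 395*v^6 + 281*sqrt(2)*v^6 - 945*sqrt(2)*v^5 + 1116*v^5 - 2370*v^4 + 1860*sqrt(2)*v^4 - 2230*sqrt(2)*v^3 + 3564*v^3 - 3240*v^2 + 1764*sqrt(2)*v^2 - 1080*sqrt(2)*v + 1296*v + 432*sqrt(2)))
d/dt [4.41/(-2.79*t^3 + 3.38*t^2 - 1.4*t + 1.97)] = (36.9117*t^2 - 29.8116*t + 6.174)/(2.79*t^3 - 3.38*t^2 + 1.4*t - 1.97)^2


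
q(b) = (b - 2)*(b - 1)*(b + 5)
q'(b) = (b - 2)*(b - 1) + (b - 2)*(b + 5) + (b - 1)*(b + 5) = 3*b^2 + 4*b - 13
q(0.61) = 3.04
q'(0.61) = -9.44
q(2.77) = 10.59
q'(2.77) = 21.10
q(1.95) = -0.33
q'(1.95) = 6.21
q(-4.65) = 13.15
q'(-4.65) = 33.27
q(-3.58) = 36.29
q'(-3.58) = 11.13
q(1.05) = -0.29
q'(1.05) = -5.49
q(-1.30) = 28.08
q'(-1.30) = -13.13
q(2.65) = 8.20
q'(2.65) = 18.67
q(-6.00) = -56.00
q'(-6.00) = 71.00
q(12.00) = 1870.00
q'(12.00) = 467.00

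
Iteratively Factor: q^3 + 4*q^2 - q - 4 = (q + 4)*(q^2 - 1) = (q - 1)*(q + 4)*(q + 1)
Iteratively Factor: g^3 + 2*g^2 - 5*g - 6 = (g + 1)*(g^2 + g - 6) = (g + 1)*(g + 3)*(g - 2)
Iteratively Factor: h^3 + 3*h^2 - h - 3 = (h - 1)*(h^2 + 4*h + 3) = (h - 1)*(h + 3)*(h + 1)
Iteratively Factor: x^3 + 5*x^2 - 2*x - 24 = (x - 2)*(x^2 + 7*x + 12) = (x - 2)*(x + 4)*(x + 3)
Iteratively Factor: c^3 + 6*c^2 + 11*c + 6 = (c + 3)*(c^2 + 3*c + 2) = (c + 1)*(c + 3)*(c + 2)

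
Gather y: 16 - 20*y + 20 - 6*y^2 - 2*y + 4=-6*y^2 - 22*y + 40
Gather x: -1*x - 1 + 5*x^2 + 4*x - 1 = 5*x^2 + 3*x - 2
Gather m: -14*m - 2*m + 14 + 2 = 16 - 16*m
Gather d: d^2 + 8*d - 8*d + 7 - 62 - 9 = d^2 - 64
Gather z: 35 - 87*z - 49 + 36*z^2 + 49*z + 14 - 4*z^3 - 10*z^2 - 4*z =-4*z^3 + 26*z^2 - 42*z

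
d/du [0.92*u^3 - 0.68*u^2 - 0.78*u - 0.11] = 2.76*u^2 - 1.36*u - 0.78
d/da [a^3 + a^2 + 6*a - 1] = 3*a^2 + 2*a + 6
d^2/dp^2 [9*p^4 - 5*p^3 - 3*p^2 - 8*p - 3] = 108*p^2 - 30*p - 6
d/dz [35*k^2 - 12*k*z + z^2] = -12*k + 2*z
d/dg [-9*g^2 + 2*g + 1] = 2 - 18*g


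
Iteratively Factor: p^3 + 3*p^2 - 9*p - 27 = (p - 3)*(p^2 + 6*p + 9) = (p - 3)*(p + 3)*(p + 3)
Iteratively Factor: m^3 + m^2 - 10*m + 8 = (m - 1)*(m^2 + 2*m - 8) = (m - 2)*(m - 1)*(m + 4)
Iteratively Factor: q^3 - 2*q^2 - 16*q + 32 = (q - 4)*(q^2 + 2*q - 8) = (q - 4)*(q - 2)*(q + 4)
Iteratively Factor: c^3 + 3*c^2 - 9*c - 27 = (c + 3)*(c^2 - 9) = (c - 3)*(c + 3)*(c + 3)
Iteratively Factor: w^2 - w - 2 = (w + 1)*(w - 2)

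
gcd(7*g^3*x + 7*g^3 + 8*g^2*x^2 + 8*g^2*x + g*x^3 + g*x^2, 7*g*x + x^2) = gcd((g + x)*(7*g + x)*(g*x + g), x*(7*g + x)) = 7*g + x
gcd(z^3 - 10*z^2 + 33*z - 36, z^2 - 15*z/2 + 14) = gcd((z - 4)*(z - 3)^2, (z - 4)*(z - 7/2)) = z - 4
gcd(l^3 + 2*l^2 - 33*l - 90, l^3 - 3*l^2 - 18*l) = l^2 - 3*l - 18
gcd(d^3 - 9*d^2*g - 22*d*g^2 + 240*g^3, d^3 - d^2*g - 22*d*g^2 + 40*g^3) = d + 5*g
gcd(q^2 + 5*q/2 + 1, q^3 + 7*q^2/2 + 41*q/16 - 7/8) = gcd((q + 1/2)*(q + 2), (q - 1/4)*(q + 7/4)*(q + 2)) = q + 2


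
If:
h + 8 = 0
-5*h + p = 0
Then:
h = -8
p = -40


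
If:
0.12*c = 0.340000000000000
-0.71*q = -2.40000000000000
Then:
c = 2.83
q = 3.38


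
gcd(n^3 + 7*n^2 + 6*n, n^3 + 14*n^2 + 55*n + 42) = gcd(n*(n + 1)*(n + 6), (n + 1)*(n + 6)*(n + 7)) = n^2 + 7*n + 6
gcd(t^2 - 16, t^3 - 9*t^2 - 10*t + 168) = t + 4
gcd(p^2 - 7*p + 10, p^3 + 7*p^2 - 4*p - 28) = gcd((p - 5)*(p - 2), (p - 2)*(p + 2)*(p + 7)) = p - 2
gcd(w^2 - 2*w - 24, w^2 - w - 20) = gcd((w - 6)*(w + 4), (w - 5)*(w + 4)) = w + 4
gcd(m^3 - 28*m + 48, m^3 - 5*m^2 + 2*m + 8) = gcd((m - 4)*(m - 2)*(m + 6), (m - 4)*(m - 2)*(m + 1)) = m^2 - 6*m + 8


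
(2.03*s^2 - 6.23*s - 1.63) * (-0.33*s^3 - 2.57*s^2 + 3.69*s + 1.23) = -0.6699*s^5 - 3.1612*s^4 + 24.0397*s^3 - 16.3027*s^2 - 13.6776*s - 2.0049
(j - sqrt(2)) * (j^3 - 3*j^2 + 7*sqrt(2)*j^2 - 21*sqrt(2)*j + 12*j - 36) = j^4 - 3*j^3 + 6*sqrt(2)*j^3 - 18*sqrt(2)*j^2 - 2*j^2 - 12*sqrt(2)*j + 6*j + 36*sqrt(2)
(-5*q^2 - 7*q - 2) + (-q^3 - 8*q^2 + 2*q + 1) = -q^3 - 13*q^2 - 5*q - 1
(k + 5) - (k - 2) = 7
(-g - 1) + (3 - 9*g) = 2 - 10*g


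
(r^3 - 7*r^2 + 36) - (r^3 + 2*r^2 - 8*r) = -9*r^2 + 8*r + 36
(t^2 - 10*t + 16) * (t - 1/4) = t^3 - 41*t^2/4 + 37*t/2 - 4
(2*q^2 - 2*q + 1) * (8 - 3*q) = -6*q^3 + 22*q^2 - 19*q + 8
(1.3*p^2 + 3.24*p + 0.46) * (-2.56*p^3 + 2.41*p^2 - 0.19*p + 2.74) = -3.328*p^5 - 5.1614*p^4 + 6.3838*p^3 + 4.055*p^2 + 8.7902*p + 1.2604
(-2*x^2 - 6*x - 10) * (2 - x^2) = 2*x^4 + 6*x^3 + 6*x^2 - 12*x - 20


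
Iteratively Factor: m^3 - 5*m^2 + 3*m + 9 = (m - 3)*(m^2 - 2*m - 3) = (m - 3)^2*(m + 1)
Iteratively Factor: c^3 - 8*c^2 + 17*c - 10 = (c - 1)*(c^2 - 7*c + 10) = (c - 5)*(c - 1)*(c - 2)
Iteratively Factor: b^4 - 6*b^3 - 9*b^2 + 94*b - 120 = (b - 2)*(b^3 - 4*b^2 - 17*b + 60) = (b - 3)*(b - 2)*(b^2 - b - 20) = (b - 5)*(b - 3)*(b - 2)*(b + 4)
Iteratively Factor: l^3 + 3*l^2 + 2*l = (l + 2)*(l^2 + l) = (l + 1)*(l + 2)*(l)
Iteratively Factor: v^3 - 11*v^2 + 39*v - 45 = (v - 3)*(v^2 - 8*v + 15) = (v - 3)^2*(v - 5)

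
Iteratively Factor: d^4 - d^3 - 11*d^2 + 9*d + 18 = (d + 3)*(d^3 - 4*d^2 + d + 6) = (d + 1)*(d + 3)*(d^2 - 5*d + 6) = (d - 2)*(d + 1)*(d + 3)*(d - 3)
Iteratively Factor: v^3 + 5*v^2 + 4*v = (v + 4)*(v^2 + v) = (v + 1)*(v + 4)*(v)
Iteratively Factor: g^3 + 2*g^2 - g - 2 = (g - 1)*(g^2 + 3*g + 2) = (g - 1)*(g + 2)*(g + 1)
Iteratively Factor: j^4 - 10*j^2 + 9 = (j + 3)*(j^3 - 3*j^2 - j + 3) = (j + 1)*(j + 3)*(j^2 - 4*j + 3) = (j - 1)*(j + 1)*(j + 3)*(j - 3)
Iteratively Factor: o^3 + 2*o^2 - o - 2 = (o + 2)*(o^2 - 1) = (o - 1)*(o + 2)*(o + 1)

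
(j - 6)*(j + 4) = j^2 - 2*j - 24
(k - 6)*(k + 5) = k^2 - k - 30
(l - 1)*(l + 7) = l^2 + 6*l - 7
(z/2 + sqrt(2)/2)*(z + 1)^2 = z^3/2 + sqrt(2)*z^2/2 + z^2 + z/2 + sqrt(2)*z + sqrt(2)/2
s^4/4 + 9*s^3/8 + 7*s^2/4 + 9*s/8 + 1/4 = (s/4 + 1/4)*(s + 1/2)*(s + 1)*(s + 2)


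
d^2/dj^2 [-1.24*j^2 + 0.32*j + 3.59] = -2.48000000000000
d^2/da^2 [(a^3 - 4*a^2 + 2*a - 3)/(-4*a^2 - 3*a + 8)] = 2*(-121*a^3 + 600*a^2 - 276*a + 331)/(64*a^6 + 144*a^5 - 276*a^4 - 549*a^3 + 552*a^2 + 576*a - 512)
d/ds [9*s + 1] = 9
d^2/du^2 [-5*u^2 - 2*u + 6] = -10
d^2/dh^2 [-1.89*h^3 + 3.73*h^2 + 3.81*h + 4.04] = 7.46 - 11.34*h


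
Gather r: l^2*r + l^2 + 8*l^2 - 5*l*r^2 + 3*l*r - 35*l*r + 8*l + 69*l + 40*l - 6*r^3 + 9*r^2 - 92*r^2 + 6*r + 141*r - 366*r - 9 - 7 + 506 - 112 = 9*l^2 + 117*l - 6*r^3 + r^2*(-5*l - 83) + r*(l^2 - 32*l - 219) + 378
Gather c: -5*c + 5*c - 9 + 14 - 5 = 0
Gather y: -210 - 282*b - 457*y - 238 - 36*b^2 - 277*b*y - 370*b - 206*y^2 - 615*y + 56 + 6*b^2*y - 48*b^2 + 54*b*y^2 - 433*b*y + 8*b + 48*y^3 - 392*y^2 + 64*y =-84*b^2 - 644*b + 48*y^3 + y^2*(54*b - 598) + y*(6*b^2 - 710*b - 1008) - 392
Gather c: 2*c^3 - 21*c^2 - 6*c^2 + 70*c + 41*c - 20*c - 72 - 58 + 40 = 2*c^3 - 27*c^2 + 91*c - 90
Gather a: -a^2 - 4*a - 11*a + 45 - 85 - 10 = -a^2 - 15*a - 50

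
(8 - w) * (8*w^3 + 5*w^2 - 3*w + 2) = -8*w^4 + 59*w^3 + 43*w^2 - 26*w + 16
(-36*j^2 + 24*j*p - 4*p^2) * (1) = -36*j^2 + 24*j*p - 4*p^2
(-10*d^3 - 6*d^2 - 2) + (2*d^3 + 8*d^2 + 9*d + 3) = -8*d^3 + 2*d^2 + 9*d + 1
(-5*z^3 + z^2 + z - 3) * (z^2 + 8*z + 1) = -5*z^5 - 39*z^4 + 4*z^3 + 6*z^2 - 23*z - 3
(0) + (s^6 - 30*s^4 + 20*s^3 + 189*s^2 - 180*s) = s^6 - 30*s^4 + 20*s^3 + 189*s^2 - 180*s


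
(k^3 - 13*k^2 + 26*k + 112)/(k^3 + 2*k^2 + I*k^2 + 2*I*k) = (k^2 - 15*k + 56)/(k*(k + I))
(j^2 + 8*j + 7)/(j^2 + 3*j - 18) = (j^2 + 8*j + 7)/(j^2 + 3*j - 18)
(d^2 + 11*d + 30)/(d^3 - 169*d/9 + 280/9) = 9*(d + 6)/(9*d^2 - 45*d + 56)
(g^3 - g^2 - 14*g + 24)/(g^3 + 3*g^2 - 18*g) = (g^2 + 2*g - 8)/(g*(g + 6))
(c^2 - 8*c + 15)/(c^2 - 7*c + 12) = (c - 5)/(c - 4)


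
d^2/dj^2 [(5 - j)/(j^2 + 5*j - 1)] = 2*(3*j*(j^2 + 5*j - 1) - (j - 5)*(2*j + 5)^2)/(j^2 + 5*j - 1)^3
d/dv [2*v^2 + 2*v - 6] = 4*v + 2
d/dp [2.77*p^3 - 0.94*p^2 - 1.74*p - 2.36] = 8.31*p^2 - 1.88*p - 1.74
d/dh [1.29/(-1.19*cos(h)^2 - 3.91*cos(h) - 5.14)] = -(3.0702*cos(h) + 5.0439)*sin(h)/(1.19*cos(h)^2 + 3.91*cos(h) + 5.14)^2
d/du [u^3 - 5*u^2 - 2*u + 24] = 3*u^2 - 10*u - 2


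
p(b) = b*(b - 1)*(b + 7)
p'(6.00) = 173.00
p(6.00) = 390.00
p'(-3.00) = -16.00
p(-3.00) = 48.00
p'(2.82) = 50.70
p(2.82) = 50.40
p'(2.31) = 36.73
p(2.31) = 28.17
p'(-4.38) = -2.01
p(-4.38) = 61.74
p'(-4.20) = -4.48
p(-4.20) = 61.15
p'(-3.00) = -16.00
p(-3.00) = 48.00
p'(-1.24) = -17.27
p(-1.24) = 16.00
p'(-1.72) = -18.76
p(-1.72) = 24.70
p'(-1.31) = -17.57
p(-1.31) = 17.22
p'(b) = b*(b - 1) + b*(b + 7) + (b - 1)*(b + 7) = 3*b^2 + 12*b - 7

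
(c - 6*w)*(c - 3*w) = c^2 - 9*c*w + 18*w^2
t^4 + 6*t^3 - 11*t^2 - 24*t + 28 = (t - 2)*(t - 1)*(t + 2)*(t + 7)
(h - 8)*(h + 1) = h^2 - 7*h - 8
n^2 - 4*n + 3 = (n - 3)*(n - 1)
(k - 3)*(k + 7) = k^2 + 4*k - 21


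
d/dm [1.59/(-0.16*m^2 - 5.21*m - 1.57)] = (0.5088*m + 8.2839)/(0.16*m^2 + 5.21*m + 1.57)^2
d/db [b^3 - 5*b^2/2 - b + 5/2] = 3*b^2 - 5*b - 1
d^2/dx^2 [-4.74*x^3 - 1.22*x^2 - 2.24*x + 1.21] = -28.44*x - 2.44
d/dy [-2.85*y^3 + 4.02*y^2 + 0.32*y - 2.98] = -8.55*y^2 + 8.04*y + 0.32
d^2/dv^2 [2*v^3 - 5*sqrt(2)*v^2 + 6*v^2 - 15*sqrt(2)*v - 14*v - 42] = 12*v - 10*sqrt(2) + 12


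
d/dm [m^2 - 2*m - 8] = 2*m - 2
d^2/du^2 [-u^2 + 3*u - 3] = -2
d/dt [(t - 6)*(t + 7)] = 2*t + 1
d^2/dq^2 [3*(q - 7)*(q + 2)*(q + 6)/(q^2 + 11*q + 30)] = 216/(q^3 + 15*q^2 + 75*q + 125)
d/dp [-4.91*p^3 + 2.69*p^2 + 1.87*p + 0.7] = -14.73*p^2 + 5.38*p + 1.87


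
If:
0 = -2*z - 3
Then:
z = -3/2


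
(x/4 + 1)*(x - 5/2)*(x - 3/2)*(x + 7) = x^4/4 + 7*x^3/4 - 49*x^2/16 - 283*x/16 + 105/4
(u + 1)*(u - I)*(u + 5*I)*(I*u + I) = I*u^4 - 4*u^3 + 2*I*u^3 - 8*u^2 + 6*I*u^2 - 4*u + 10*I*u + 5*I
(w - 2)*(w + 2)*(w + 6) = w^3 + 6*w^2 - 4*w - 24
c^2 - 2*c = c*(c - 2)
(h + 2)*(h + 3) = h^2 + 5*h + 6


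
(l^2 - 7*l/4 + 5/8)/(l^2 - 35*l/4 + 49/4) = (8*l^2 - 14*l + 5)/(2*(4*l^2 - 35*l + 49))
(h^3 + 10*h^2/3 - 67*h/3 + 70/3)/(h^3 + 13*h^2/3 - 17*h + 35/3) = (h - 2)/(h - 1)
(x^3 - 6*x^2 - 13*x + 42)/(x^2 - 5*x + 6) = (x^2 - 4*x - 21)/(x - 3)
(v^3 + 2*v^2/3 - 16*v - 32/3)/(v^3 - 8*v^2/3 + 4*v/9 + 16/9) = 3*(v^2 - 16)/(3*v^2 - 10*v + 8)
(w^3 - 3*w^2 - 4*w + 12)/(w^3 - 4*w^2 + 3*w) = (w^2 - 4)/(w*(w - 1))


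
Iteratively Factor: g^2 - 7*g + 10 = (g - 2)*(g - 5)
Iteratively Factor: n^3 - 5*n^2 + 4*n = (n - 1)*(n^2 - 4*n) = (n - 4)*(n - 1)*(n)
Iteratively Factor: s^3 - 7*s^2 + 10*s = (s - 2)*(s^2 - 5*s) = s*(s - 2)*(s - 5)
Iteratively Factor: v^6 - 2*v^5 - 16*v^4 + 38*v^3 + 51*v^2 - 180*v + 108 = (v - 2)*(v^5 - 16*v^3 + 6*v^2 + 63*v - 54) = (v - 2)^2*(v^4 + 2*v^3 - 12*v^2 - 18*v + 27) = (v - 2)^2*(v - 1)*(v^3 + 3*v^2 - 9*v - 27) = (v - 2)^2*(v - 1)*(v + 3)*(v^2 - 9) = (v - 2)^2*(v - 1)*(v + 3)^2*(v - 3)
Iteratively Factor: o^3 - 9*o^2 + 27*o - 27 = (o - 3)*(o^2 - 6*o + 9) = (o - 3)^2*(o - 3)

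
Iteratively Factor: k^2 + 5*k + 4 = (k + 1)*(k + 4)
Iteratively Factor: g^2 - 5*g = (g)*(g - 5)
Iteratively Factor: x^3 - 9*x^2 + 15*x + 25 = (x - 5)*(x^2 - 4*x - 5) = (x - 5)*(x + 1)*(x - 5)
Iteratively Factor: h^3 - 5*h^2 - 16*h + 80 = (h + 4)*(h^2 - 9*h + 20) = (h - 5)*(h + 4)*(h - 4)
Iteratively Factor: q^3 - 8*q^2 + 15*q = (q - 5)*(q^2 - 3*q) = q*(q - 5)*(q - 3)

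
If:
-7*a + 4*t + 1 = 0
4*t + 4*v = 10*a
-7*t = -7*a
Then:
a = 1/3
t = 1/3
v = 1/2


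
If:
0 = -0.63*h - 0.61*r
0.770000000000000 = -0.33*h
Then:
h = -2.33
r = 2.41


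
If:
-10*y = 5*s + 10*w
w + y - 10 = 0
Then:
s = -20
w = 10 - y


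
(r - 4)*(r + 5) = r^2 + r - 20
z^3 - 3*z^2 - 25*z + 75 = (z - 5)*(z - 3)*(z + 5)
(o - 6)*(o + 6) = o^2 - 36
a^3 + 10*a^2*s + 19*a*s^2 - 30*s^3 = (a - s)*(a + 5*s)*(a + 6*s)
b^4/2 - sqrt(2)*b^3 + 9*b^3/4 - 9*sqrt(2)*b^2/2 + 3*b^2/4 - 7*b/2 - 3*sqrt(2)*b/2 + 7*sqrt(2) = (b/2 + 1)*(b - 1)*(b + 7/2)*(b - 2*sqrt(2))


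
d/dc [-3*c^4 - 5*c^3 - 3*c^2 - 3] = 3*c*(-4*c^2 - 5*c - 2)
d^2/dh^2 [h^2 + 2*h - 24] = 2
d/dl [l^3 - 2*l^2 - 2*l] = 3*l^2 - 4*l - 2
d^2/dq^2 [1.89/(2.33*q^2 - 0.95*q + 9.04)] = (-20.521242*q^2 + 8.36703*q + 1.89*(4.66*q - 0.95)*(9.32*q - 1.9) - 79.618896)/(2.33*q^2 - 0.95*q + 9.04)^3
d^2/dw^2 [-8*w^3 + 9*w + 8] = -48*w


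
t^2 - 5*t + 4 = (t - 4)*(t - 1)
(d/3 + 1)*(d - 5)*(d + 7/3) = d^3/3 + d^2/9 - 59*d/9 - 35/3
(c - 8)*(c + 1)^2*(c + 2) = c^4 - 4*c^3 - 27*c^2 - 38*c - 16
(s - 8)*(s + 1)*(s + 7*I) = s^3 - 7*s^2 + 7*I*s^2 - 8*s - 49*I*s - 56*I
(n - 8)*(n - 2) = n^2 - 10*n + 16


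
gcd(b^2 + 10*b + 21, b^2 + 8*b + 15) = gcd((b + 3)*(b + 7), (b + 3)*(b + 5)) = b + 3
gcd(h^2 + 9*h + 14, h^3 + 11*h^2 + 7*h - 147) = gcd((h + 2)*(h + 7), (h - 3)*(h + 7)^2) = h + 7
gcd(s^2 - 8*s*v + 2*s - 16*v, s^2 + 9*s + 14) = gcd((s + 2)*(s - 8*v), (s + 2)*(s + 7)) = s + 2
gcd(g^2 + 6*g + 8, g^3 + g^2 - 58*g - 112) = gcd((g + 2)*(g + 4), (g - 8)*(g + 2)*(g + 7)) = g + 2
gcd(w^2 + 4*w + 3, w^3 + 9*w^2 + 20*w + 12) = w + 1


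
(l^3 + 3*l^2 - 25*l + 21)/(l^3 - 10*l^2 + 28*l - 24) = (l^3 + 3*l^2 - 25*l + 21)/(l^3 - 10*l^2 + 28*l - 24)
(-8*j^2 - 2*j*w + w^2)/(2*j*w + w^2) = (-4*j + w)/w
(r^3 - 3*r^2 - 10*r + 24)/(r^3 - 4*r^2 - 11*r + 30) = (r - 4)/(r - 5)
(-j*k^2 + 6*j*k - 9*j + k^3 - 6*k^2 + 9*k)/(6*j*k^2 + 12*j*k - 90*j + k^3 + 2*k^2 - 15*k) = (-j*k + 3*j + k^2 - 3*k)/(6*j*k + 30*j + k^2 + 5*k)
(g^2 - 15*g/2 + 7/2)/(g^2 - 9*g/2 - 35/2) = (2*g - 1)/(2*g + 5)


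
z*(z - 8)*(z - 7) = z^3 - 15*z^2 + 56*z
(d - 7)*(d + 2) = d^2 - 5*d - 14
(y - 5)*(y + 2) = y^2 - 3*y - 10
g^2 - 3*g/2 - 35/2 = (g - 5)*(g + 7/2)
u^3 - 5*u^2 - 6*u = u*(u - 6)*(u + 1)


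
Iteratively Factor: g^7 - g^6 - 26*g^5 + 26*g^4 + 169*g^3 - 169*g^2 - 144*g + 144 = (g - 4)*(g^6 + 3*g^5 - 14*g^4 - 30*g^3 + 49*g^2 + 27*g - 36) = (g - 4)*(g - 1)*(g^5 + 4*g^4 - 10*g^3 - 40*g^2 + 9*g + 36) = (g - 4)*(g - 1)*(g + 3)*(g^4 + g^3 - 13*g^2 - g + 12) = (g - 4)*(g - 1)*(g + 1)*(g + 3)*(g^3 - 13*g + 12) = (g - 4)*(g - 3)*(g - 1)*(g + 1)*(g + 3)*(g^2 + 3*g - 4) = (g - 4)*(g - 3)*(g - 1)*(g + 1)*(g + 3)*(g + 4)*(g - 1)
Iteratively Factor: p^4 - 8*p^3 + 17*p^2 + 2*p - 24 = (p - 3)*(p^3 - 5*p^2 + 2*p + 8) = (p - 4)*(p - 3)*(p^2 - p - 2) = (p - 4)*(p - 3)*(p + 1)*(p - 2)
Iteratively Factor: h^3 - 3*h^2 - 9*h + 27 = (h - 3)*(h^2 - 9) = (h - 3)^2*(h + 3)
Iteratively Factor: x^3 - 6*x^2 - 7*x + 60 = (x + 3)*(x^2 - 9*x + 20) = (x - 4)*(x + 3)*(x - 5)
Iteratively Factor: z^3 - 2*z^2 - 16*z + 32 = (z - 4)*(z^2 + 2*z - 8) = (z - 4)*(z + 4)*(z - 2)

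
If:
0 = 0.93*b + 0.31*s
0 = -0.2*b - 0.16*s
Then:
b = 0.00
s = 0.00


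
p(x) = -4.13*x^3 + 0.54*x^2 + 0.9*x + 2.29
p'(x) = -12.39*x^2 + 1.08*x + 0.9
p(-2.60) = 76.19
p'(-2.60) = -85.66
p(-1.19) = 8.94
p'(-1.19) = -17.93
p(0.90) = 0.53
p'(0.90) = -8.16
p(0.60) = 2.13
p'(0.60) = -2.91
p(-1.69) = 22.25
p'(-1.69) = -36.31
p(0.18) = 2.45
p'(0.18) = 0.69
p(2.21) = -37.66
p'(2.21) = -57.23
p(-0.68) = 3.23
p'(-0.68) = -5.56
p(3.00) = -101.66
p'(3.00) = -107.37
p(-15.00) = 14049.04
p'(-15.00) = -2803.05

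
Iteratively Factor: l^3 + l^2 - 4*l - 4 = (l + 1)*(l^2 - 4) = (l - 2)*(l + 1)*(l + 2)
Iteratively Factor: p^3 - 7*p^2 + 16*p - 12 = (p - 2)*(p^2 - 5*p + 6) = (p - 3)*(p - 2)*(p - 2)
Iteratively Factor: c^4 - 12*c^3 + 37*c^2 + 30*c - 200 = (c - 4)*(c^3 - 8*c^2 + 5*c + 50) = (c - 4)*(c + 2)*(c^2 - 10*c + 25) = (c - 5)*(c - 4)*(c + 2)*(c - 5)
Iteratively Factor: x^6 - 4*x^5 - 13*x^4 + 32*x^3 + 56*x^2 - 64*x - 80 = (x - 5)*(x^5 + x^4 - 8*x^3 - 8*x^2 + 16*x + 16) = (x - 5)*(x - 2)*(x^4 + 3*x^3 - 2*x^2 - 12*x - 8) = (x - 5)*(x - 2)*(x + 2)*(x^3 + x^2 - 4*x - 4) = (x - 5)*(x - 2)*(x + 2)^2*(x^2 - x - 2) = (x - 5)*(x - 2)*(x + 1)*(x + 2)^2*(x - 2)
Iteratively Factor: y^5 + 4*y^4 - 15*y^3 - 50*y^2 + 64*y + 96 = (y - 3)*(y^4 + 7*y^3 + 6*y^2 - 32*y - 32) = (y - 3)*(y + 4)*(y^3 + 3*y^2 - 6*y - 8) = (y - 3)*(y - 2)*(y + 4)*(y^2 + 5*y + 4) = (y - 3)*(y - 2)*(y + 4)^2*(y + 1)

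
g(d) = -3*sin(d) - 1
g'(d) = -3*cos(d)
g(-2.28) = 1.28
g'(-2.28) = 1.95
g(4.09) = 1.44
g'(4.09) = 1.75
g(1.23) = -3.83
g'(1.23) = -1.00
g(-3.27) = -1.38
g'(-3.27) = 2.98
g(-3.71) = -2.61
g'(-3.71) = 2.53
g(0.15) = -1.45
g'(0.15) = -2.97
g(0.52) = -2.49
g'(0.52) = -2.60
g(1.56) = -4.00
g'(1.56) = -0.03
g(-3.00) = -0.58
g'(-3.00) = 2.97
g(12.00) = 0.61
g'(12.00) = -2.53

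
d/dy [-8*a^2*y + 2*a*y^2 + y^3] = -8*a^2 + 4*a*y + 3*y^2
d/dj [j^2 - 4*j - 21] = 2*j - 4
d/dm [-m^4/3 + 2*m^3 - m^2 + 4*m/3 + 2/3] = -4*m^3/3 + 6*m^2 - 2*m + 4/3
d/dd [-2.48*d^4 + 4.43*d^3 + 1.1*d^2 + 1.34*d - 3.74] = -9.92*d^3 + 13.29*d^2 + 2.2*d + 1.34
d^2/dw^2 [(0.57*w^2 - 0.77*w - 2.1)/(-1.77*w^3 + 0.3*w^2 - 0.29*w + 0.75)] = (-3.571506*w^6 + 14.473998*w^5 + 78.251346*w^4 - 29.186112*w^3 + 20.63718*w^2 + 14.5908*w - 0.89808)/(5.545233*w^9 - 2.81961*w^8 + 3.203523*w^7 - 7.999965*w^6 + 2.914371*w^5 - 2.58804*w^4 + 3.402764*w^3 - 0.695475*w^2 + 0.489375*w - 0.421875)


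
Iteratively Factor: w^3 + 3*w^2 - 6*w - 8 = (w - 2)*(w^2 + 5*w + 4) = (w - 2)*(w + 4)*(w + 1)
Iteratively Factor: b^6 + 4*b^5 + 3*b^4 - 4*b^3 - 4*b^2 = (b + 1)*(b^5 + 3*b^4 - 4*b^2) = b*(b + 1)*(b^4 + 3*b^3 - 4*b) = b*(b + 1)*(b + 2)*(b^3 + b^2 - 2*b) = b*(b - 1)*(b + 1)*(b + 2)*(b^2 + 2*b) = b*(b - 1)*(b + 1)*(b + 2)^2*(b)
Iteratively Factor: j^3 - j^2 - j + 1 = (j + 1)*(j^2 - 2*j + 1) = (j - 1)*(j + 1)*(j - 1)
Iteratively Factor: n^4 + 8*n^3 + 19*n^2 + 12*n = (n + 3)*(n^3 + 5*n^2 + 4*n) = n*(n + 3)*(n^2 + 5*n + 4) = n*(n + 1)*(n + 3)*(n + 4)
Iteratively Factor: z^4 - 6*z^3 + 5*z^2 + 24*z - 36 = (z - 2)*(z^3 - 4*z^2 - 3*z + 18) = (z - 2)*(z + 2)*(z^2 - 6*z + 9) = (z - 3)*(z - 2)*(z + 2)*(z - 3)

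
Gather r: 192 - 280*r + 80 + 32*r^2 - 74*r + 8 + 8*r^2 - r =40*r^2 - 355*r + 280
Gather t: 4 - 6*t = 4 - 6*t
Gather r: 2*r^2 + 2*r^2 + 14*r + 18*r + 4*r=4*r^2 + 36*r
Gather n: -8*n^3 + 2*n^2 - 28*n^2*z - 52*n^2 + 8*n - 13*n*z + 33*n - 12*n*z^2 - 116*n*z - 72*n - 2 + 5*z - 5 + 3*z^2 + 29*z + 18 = -8*n^3 + n^2*(-28*z - 50) + n*(-12*z^2 - 129*z - 31) + 3*z^2 + 34*z + 11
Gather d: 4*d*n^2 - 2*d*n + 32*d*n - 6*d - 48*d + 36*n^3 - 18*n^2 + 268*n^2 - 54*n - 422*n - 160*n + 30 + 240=d*(4*n^2 + 30*n - 54) + 36*n^3 + 250*n^2 - 636*n + 270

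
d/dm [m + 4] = 1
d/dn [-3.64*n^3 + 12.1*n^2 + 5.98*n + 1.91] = -10.92*n^2 + 24.2*n + 5.98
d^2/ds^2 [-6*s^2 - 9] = -12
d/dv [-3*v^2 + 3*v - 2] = 3 - 6*v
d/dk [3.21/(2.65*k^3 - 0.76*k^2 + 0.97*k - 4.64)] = (-25.5195*k^2 + 4.8792*k - 3.1137)/(2.65*k^3 - 0.76*k^2 + 0.97*k - 4.64)^2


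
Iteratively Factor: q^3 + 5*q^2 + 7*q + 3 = (q + 1)*(q^2 + 4*q + 3) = (q + 1)^2*(q + 3)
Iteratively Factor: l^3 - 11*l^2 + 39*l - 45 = (l - 3)*(l^2 - 8*l + 15) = (l - 3)^2*(l - 5)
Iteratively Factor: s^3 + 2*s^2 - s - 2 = (s + 2)*(s^2 - 1) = (s + 1)*(s + 2)*(s - 1)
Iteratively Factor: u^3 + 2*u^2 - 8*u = (u + 4)*(u^2 - 2*u) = u*(u + 4)*(u - 2)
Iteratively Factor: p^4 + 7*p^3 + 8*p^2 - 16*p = (p + 4)*(p^3 + 3*p^2 - 4*p) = (p - 1)*(p + 4)*(p^2 + 4*p) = (p - 1)*(p + 4)^2*(p)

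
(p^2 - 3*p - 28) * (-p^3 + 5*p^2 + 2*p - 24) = -p^5 + 8*p^4 + 15*p^3 - 170*p^2 + 16*p + 672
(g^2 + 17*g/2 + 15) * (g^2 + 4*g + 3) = g^4 + 25*g^3/2 + 52*g^2 + 171*g/2 + 45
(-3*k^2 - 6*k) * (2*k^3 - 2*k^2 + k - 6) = -6*k^5 - 6*k^4 + 9*k^3 + 12*k^2 + 36*k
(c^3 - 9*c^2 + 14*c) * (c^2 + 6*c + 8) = c^5 - 3*c^4 - 32*c^3 + 12*c^2 + 112*c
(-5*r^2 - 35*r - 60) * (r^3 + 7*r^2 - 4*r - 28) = -5*r^5 - 70*r^4 - 285*r^3 - 140*r^2 + 1220*r + 1680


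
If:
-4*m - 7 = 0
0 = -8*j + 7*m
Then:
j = -49/32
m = -7/4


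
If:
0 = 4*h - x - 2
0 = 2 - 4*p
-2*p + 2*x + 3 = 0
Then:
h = 1/4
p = 1/2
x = -1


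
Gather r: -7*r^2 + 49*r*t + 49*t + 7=-7*r^2 + 49*r*t + 49*t + 7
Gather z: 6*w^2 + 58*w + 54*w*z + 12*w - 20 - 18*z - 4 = 6*w^2 + 70*w + z*(54*w - 18) - 24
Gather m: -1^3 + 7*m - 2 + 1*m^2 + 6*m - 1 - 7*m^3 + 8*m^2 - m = -7*m^3 + 9*m^2 + 12*m - 4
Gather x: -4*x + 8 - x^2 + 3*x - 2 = -x^2 - x + 6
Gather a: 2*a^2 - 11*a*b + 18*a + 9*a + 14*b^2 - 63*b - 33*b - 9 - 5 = 2*a^2 + a*(27 - 11*b) + 14*b^2 - 96*b - 14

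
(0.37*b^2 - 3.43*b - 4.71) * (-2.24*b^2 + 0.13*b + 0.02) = -0.8288*b^4 + 7.7313*b^3 + 10.1119*b^2 - 0.6809*b - 0.0942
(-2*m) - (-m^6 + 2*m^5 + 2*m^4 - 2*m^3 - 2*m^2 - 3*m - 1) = m^6 - 2*m^5 - 2*m^4 + 2*m^3 + 2*m^2 + m + 1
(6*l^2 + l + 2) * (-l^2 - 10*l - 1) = -6*l^4 - 61*l^3 - 18*l^2 - 21*l - 2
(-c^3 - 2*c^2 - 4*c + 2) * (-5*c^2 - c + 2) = 5*c^5 + 11*c^4 + 20*c^3 - 10*c^2 - 10*c + 4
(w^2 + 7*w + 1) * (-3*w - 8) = -3*w^3 - 29*w^2 - 59*w - 8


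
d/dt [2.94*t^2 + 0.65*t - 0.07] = 5.88*t + 0.65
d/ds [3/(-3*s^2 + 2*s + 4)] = 6*(3*s - 1)/(-3*s^2 + 2*s + 4)^2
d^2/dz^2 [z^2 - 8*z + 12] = 2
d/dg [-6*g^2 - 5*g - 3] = -12*g - 5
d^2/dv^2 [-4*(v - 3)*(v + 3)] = -8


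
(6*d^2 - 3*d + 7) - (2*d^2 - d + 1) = 4*d^2 - 2*d + 6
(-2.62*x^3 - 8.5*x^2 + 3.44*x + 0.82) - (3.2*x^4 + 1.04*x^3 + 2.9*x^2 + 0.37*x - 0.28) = -3.2*x^4 - 3.66*x^3 - 11.4*x^2 + 3.07*x + 1.1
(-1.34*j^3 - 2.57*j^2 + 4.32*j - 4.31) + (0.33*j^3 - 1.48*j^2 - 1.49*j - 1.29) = -1.01*j^3 - 4.05*j^2 + 2.83*j - 5.6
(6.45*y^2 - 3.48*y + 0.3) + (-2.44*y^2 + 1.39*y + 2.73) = 4.01*y^2 - 2.09*y + 3.03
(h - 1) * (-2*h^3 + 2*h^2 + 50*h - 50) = -2*h^4 + 4*h^3 + 48*h^2 - 100*h + 50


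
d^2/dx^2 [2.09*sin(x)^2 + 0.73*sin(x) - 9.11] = -0.73*sin(x) + 4.18*cos(2*x)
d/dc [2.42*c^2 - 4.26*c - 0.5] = 4.84*c - 4.26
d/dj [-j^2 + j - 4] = 1 - 2*j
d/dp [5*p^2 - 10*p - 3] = 10*p - 10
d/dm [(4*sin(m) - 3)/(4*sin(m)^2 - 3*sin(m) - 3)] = (-16*sin(m)^2 + 24*sin(m) - 21)*cos(m)/(4*sin(m)^2 - 3*sin(m) - 3)^2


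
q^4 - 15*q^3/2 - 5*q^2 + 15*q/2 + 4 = (q - 8)*(q - 1)*(q + 1/2)*(q + 1)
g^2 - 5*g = g*(g - 5)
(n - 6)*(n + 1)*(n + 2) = n^3 - 3*n^2 - 16*n - 12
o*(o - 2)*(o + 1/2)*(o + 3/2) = o^4 - 13*o^2/4 - 3*o/2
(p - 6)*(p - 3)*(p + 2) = p^3 - 7*p^2 + 36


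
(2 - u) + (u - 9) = -7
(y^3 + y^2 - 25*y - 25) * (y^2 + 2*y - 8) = y^5 + 3*y^4 - 31*y^3 - 83*y^2 + 150*y + 200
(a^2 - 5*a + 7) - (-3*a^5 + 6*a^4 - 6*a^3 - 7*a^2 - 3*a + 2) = 3*a^5 - 6*a^4 + 6*a^3 + 8*a^2 - 2*a + 5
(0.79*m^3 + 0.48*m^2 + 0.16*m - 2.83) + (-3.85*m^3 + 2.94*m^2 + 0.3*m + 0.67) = -3.06*m^3 + 3.42*m^2 + 0.46*m - 2.16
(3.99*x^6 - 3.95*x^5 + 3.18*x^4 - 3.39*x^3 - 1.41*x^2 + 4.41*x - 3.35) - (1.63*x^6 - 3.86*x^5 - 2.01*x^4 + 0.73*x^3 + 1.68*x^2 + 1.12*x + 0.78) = 2.36*x^6 - 0.0900000000000003*x^5 + 5.19*x^4 - 4.12*x^3 - 3.09*x^2 + 3.29*x - 4.13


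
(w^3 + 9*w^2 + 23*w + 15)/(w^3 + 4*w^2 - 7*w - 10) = (w + 3)/(w - 2)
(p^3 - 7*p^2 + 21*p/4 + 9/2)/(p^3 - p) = (4*p^3 - 28*p^2 + 21*p + 18)/(4*p*(p^2 - 1))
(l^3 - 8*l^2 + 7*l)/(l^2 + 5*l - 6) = l*(l - 7)/(l + 6)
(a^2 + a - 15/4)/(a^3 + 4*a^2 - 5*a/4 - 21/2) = (2*a + 5)/(2*a^2 + 11*a + 14)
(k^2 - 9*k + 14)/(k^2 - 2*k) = (k - 7)/k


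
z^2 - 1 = (z - 1)*(z + 1)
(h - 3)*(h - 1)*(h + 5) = h^3 + h^2 - 17*h + 15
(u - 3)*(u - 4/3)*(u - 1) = u^3 - 16*u^2/3 + 25*u/3 - 4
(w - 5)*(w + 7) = w^2 + 2*w - 35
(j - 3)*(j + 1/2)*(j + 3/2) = j^3 - j^2 - 21*j/4 - 9/4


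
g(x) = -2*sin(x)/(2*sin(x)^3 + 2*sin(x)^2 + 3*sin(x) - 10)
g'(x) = -2*(-6*sin(x)^2*cos(x) - 4*sin(x)*cos(x) - 3*cos(x))*sin(x)/(2*sin(x)^3 + 2*sin(x)^2 + 3*sin(x) - 10)^2 - 2*cos(x)/(2*sin(x)^3 + 2*sin(x)^2 + 3*sin(x) - 10) = 4*(2*sin(x)^3 + sin(x)^2 + 5)*cos(x)/(2*sin(x)^3 + 2*sin(x)^2 + 3*sin(x) - 10)^2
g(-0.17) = -0.03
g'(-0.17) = 0.18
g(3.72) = -0.10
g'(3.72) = -0.13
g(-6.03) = 0.06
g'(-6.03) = 0.24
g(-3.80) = 0.18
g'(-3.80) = -0.38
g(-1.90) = -0.15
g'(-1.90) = -0.03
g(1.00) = 0.35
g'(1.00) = 0.63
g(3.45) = -0.06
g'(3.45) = -0.17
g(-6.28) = 0.00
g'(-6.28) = 0.20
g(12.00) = -0.09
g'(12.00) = 0.13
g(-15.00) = -0.11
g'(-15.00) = -0.11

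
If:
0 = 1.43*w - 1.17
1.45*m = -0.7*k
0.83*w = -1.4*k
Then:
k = -0.49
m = 0.23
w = 0.82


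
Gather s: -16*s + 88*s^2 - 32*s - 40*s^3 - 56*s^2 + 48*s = -40*s^3 + 32*s^2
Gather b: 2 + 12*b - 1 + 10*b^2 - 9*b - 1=10*b^2 + 3*b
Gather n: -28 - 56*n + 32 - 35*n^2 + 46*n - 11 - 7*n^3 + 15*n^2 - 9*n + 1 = -7*n^3 - 20*n^2 - 19*n - 6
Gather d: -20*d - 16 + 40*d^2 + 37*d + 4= 40*d^2 + 17*d - 12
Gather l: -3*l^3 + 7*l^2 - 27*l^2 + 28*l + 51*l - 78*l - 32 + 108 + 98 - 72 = -3*l^3 - 20*l^2 + l + 102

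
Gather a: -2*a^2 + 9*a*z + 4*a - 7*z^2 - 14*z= -2*a^2 + a*(9*z + 4) - 7*z^2 - 14*z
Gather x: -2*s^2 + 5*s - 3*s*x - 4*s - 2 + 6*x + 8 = -2*s^2 + s + x*(6 - 3*s) + 6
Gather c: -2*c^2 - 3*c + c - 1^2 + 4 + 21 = -2*c^2 - 2*c + 24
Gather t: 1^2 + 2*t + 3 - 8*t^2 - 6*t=-8*t^2 - 4*t + 4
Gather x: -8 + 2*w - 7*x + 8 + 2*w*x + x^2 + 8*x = 2*w + x^2 + x*(2*w + 1)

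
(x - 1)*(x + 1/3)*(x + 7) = x^3 + 19*x^2/3 - 5*x - 7/3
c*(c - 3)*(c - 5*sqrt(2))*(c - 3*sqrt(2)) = c^4 - 8*sqrt(2)*c^3 - 3*c^3 + 30*c^2 + 24*sqrt(2)*c^2 - 90*c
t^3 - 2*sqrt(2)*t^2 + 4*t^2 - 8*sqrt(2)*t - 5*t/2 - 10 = (t + 4)*(t - 5*sqrt(2)/2)*(t + sqrt(2)/2)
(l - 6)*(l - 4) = l^2 - 10*l + 24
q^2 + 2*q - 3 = (q - 1)*(q + 3)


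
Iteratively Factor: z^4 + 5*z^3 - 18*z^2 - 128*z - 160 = (z + 4)*(z^3 + z^2 - 22*z - 40) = (z - 5)*(z + 4)*(z^2 + 6*z + 8) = (z - 5)*(z + 4)^2*(z + 2)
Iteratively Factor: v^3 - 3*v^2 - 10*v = (v + 2)*(v^2 - 5*v) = v*(v + 2)*(v - 5)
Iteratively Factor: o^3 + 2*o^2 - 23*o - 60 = (o + 4)*(o^2 - 2*o - 15) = (o - 5)*(o + 4)*(o + 3)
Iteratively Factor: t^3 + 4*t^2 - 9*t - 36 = (t + 3)*(t^2 + t - 12) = (t - 3)*(t + 3)*(t + 4)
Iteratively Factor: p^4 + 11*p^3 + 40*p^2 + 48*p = (p + 4)*(p^3 + 7*p^2 + 12*p) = p*(p + 4)*(p^2 + 7*p + 12) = p*(p + 3)*(p + 4)*(p + 4)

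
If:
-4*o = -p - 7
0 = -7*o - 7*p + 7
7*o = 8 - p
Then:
No Solution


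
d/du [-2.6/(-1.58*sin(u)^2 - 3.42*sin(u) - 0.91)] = -(8.216*sin(u) + 8.892)*cos(u)/(1.58*sin(u)^2 + 3.42*sin(u) + 0.91)^2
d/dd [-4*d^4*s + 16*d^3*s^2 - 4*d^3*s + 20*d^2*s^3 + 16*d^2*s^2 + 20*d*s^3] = 4*s*(-4*d^3 + 12*d^2*s - 3*d^2 + 10*d*s^2 + 8*d*s + 5*s^2)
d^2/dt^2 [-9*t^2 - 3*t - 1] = -18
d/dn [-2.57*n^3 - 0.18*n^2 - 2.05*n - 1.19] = -7.71*n^2 - 0.36*n - 2.05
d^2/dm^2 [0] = 0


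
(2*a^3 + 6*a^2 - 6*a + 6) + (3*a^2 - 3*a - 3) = 2*a^3 + 9*a^2 - 9*a + 3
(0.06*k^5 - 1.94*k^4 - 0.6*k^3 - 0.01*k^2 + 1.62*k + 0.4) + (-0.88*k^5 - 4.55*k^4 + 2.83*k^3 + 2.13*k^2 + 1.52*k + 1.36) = -0.82*k^5 - 6.49*k^4 + 2.23*k^3 + 2.12*k^2 + 3.14*k + 1.76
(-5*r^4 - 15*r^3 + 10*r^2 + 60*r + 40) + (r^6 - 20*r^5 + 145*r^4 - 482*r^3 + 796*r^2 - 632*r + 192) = r^6 - 20*r^5 + 140*r^4 - 497*r^3 + 806*r^2 - 572*r + 232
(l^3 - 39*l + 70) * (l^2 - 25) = l^5 - 64*l^3 + 70*l^2 + 975*l - 1750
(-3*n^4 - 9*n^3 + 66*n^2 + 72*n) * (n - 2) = -3*n^5 - 3*n^4 + 84*n^3 - 60*n^2 - 144*n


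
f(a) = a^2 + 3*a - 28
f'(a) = 2*a + 3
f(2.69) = -12.69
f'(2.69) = 8.38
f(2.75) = -12.19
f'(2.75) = 8.50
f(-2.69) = -28.83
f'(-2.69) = -2.38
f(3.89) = -1.20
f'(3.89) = 10.78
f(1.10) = -23.49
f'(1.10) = 5.20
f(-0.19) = -28.53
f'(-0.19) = 2.62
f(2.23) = -16.34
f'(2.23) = 7.46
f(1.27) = -22.58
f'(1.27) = 5.54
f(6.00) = 26.00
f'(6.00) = 15.00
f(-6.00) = -10.00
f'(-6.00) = -9.00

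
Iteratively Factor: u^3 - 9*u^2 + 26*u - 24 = (u - 3)*(u^2 - 6*u + 8) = (u - 4)*(u - 3)*(u - 2)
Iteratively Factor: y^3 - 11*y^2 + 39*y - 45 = (y - 5)*(y^2 - 6*y + 9) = (y - 5)*(y - 3)*(y - 3)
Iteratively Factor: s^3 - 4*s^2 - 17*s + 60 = (s - 3)*(s^2 - s - 20) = (s - 5)*(s - 3)*(s + 4)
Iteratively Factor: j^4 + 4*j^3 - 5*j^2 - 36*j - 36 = (j + 2)*(j^3 + 2*j^2 - 9*j - 18) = (j + 2)*(j + 3)*(j^2 - j - 6) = (j + 2)^2*(j + 3)*(j - 3)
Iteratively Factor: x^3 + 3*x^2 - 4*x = (x - 1)*(x^2 + 4*x) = x*(x - 1)*(x + 4)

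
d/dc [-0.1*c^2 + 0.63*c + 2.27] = 0.63 - 0.2*c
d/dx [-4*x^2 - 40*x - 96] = -8*x - 40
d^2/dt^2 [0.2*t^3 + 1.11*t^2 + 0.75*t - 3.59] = 1.2*t + 2.22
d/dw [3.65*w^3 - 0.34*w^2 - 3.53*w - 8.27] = 10.95*w^2 - 0.68*w - 3.53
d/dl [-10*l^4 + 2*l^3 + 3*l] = -40*l^3 + 6*l^2 + 3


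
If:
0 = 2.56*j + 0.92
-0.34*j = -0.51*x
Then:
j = -0.36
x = -0.24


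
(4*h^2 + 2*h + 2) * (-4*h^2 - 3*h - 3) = -16*h^4 - 20*h^3 - 26*h^2 - 12*h - 6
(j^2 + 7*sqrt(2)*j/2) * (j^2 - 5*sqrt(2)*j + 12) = j^4 - 3*sqrt(2)*j^3/2 - 23*j^2 + 42*sqrt(2)*j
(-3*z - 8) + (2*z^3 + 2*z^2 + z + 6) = 2*z^3 + 2*z^2 - 2*z - 2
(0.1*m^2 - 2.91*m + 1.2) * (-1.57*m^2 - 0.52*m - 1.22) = -0.157*m^4 + 4.5167*m^3 - 0.4928*m^2 + 2.9262*m - 1.464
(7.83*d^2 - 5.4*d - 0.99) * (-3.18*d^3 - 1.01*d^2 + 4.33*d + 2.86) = -24.8994*d^5 + 9.2637*d^4 + 42.5061*d^3 + 0.0116999999999976*d^2 - 19.7307*d - 2.8314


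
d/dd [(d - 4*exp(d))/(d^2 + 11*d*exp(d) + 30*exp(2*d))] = ((1 - 4*exp(d))*(d^2 + 11*d*exp(d) + 30*exp(2*d)) - (d - 4*exp(d))*(11*d*exp(d) + 2*d + 60*exp(2*d) + 11*exp(d)))/(d^2 + 11*d*exp(d) + 30*exp(2*d))^2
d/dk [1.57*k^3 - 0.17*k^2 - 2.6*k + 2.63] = 4.71*k^2 - 0.34*k - 2.6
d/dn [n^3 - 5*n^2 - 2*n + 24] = 3*n^2 - 10*n - 2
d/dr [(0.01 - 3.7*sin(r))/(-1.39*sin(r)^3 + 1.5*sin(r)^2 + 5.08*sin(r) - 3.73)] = (-10.286*sin(r)^3 + 5.5917*sin(r)^2 - 0.0300000000000011*sin(r) + 13.7502)*cos(r)/(1.9321*sin(r)^6 - 4.17*sin(r)^5 - 11.8724*sin(r)^4 + 25.6094*sin(r)^3 + 14.6164*sin(r)^2 - 37.8968*sin(r) + 13.9129)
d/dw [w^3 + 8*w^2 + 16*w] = 3*w^2 + 16*w + 16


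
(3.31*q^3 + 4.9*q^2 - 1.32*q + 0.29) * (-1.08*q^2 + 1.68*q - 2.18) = -3.5748*q^5 + 0.268799999999999*q^4 + 2.4418*q^3 - 13.2128*q^2 + 3.3648*q - 0.6322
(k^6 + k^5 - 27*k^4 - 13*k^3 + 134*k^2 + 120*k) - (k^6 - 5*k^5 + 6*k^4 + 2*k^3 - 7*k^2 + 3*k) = 6*k^5 - 33*k^4 - 15*k^3 + 141*k^2 + 117*k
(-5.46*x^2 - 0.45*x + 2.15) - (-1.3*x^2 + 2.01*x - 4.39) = -4.16*x^2 - 2.46*x + 6.54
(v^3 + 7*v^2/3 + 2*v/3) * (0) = 0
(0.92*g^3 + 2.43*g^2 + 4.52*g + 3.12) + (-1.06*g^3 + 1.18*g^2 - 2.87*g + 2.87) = -0.14*g^3 + 3.61*g^2 + 1.65*g + 5.99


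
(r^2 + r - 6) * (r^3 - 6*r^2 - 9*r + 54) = r^5 - 5*r^4 - 21*r^3 + 81*r^2 + 108*r - 324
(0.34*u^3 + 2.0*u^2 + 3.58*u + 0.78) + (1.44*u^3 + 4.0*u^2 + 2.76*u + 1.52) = 1.78*u^3 + 6.0*u^2 + 6.34*u + 2.3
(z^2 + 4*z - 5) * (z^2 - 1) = z^4 + 4*z^3 - 6*z^2 - 4*z + 5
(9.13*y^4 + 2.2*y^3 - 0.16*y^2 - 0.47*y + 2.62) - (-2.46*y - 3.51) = 9.13*y^4 + 2.2*y^3 - 0.16*y^2 + 1.99*y + 6.13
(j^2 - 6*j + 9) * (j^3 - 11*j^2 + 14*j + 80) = j^5 - 17*j^4 + 89*j^3 - 103*j^2 - 354*j + 720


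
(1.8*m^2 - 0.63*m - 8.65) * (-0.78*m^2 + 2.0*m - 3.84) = -1.404*m^4 + 4.0914*m^3 - 1.425*m^2 - 14.8808*m + 33.216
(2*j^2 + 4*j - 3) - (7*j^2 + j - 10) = -5*j^2 + 3*j + 7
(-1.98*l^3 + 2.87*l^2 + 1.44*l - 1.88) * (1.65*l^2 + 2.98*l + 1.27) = -3.267*l^5 - 1.1649*l^4 + 8.414*l^3 + 4.8341*l^2 - 3.7736*l - 2.3876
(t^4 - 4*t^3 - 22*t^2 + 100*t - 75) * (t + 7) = t^5 + 3*t^4 - 50*t^3 - 54*t^2 + 625*t - 525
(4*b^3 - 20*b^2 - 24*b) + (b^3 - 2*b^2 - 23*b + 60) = 5*b^3 - 22*b^2 - 47*b + 60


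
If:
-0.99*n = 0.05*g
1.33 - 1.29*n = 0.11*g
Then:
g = 29.66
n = -1.50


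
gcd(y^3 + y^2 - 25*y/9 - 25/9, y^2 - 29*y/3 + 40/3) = y - 5/3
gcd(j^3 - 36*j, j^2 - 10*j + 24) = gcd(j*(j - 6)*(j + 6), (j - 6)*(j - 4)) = j - 6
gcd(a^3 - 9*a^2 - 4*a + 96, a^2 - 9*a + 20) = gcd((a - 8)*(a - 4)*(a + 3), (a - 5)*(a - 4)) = a - 4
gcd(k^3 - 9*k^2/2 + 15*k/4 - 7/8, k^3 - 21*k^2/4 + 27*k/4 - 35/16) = k^2 - 4*k + 7/4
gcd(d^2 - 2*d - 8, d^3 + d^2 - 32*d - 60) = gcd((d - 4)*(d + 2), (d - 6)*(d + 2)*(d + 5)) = d + 2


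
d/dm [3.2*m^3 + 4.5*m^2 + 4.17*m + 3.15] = 9.6*m^2 + 9.0*m + 4.17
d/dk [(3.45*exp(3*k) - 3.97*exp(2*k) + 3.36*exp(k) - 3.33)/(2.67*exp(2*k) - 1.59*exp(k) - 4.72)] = (9.2115*exp(4*k) - 10.971*exp(3*k) - 51.5109*exp(2*k) + 55.259*exp(k) - 21.1539)*exp(k)/(7.1289*exp(4*k) - 8.4906*exp(3*k) - 22.6767*exp(2*k) + 15.0096*exp(k) + 22.2784)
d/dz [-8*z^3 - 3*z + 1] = -24*z^2 - 3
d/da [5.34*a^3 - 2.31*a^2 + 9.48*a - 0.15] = 16.02*a^2 - 4.62*a + 9.48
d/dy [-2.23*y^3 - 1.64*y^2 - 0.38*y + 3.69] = -6.69*y^2 - 3.28*y - 0.38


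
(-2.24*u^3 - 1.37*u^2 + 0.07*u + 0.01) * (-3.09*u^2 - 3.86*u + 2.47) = 6.9216*u^5 + 12.8797*u^4 - 0.460900000000001*u^3 - 3.685*u^2 + 0.1343*u + 0.0247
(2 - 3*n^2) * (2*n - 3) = -6*n^3 + 9*n^2 + 4*n - 6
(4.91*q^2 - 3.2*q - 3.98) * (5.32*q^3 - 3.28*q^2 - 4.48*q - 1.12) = 26.1212*q^5 - 33.1288*q^4 - 32.6744*q^3 + 21.8912*q^2 + 21.4144*q + 4.4576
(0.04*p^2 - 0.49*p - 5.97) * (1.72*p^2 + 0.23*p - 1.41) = 0.0688*p^4 - 0.8336*p^3 - 10.4375*p^2 - 0.6822*p + 8.4177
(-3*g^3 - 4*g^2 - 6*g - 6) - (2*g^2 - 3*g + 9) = -3*g^3 - 6*g^2 - 3*g - 15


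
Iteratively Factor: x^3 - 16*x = (x)*(x^2 - 16) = x*(x + 4)*(x - 4)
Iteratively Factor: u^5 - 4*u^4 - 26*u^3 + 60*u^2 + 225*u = (u + 3)*(u^4 - 7*u^3 - 5*u^2 + 75*u) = (u - 5)*(u + 3)*(u^3 - 2*u^2 - 15*u) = (u - 5)^2*(u + 3)*(u^2 + 3*u) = u*(u - 5)^2*(u + 3)*(u + 3)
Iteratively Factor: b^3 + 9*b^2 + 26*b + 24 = (b + 3)*(b^2 + 6*b + 8) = (b + 3)*(b + 4)*(b + 2)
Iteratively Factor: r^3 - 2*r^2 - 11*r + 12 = (r - 1)*(r^2 - r - 12) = (r - 1)*(r + 3)*(r - 4)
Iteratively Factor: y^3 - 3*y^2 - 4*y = (y + 1)*(y^2 - 4*y) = (y - 4)*(y + 1)*(y)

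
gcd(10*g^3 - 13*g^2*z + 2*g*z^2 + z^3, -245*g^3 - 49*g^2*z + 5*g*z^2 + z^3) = 5*g + z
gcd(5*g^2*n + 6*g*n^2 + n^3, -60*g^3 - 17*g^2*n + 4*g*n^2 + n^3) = 5*g + n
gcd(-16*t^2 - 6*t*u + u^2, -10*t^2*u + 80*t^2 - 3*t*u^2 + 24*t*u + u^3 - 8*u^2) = 2*t + u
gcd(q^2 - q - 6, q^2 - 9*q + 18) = q - 3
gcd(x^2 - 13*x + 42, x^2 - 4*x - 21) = x - 7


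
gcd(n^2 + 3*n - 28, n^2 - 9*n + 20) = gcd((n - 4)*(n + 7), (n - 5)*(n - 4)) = n - 4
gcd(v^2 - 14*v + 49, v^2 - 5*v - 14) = v - 7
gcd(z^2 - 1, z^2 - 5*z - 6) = z + 1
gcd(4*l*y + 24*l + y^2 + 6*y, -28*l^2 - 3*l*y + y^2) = 4*l + y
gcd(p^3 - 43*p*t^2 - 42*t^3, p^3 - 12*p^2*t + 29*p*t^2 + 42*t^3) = p^2 - 6*p*t - 7*t^2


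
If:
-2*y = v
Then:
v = -2*y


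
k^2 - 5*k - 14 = (k - 7)*(k + 2)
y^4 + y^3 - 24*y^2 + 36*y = y*(y - 3)*(y - 2)*(y + 6)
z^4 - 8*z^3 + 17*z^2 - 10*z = z*(z - 5)*(z - 2)*(z - 1)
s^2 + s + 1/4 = (s + 1/2)^2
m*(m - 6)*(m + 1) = m^3 - 5*m^2 - 6*m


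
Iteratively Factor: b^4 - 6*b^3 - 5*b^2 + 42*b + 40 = (b + 1)*(b^3 - 7*b^2 + 2*b + 40) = (b + 1)*(b + 2)*(b^2 - 9*b + 20) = (b - 5)*(b + 1)*(b + 2)*(b - 4)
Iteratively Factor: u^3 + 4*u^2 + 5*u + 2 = (u + 2)*(u^2 + 2*u + 1) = (u + 1)*(u + 2)*(u + 1)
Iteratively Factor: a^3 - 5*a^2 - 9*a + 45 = (a - 5)*(a^2 - 9) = (a - 5)*(a + 3)*(a - 3)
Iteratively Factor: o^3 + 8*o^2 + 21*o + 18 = (o + 2)*(o^2 + 6*o + 9) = (o + 2)*(o + 3)*(o + 3)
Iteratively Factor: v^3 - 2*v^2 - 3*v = (v + 1)*(v^2 - 3*v) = v*(v + 1)*(v - 3)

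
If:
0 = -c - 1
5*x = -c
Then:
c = -1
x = 1/5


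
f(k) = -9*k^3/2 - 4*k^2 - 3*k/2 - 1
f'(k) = -27*k^2/2 - 8*k - 3/2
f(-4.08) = 244.16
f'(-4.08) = -193.59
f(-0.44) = -0.73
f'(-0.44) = -0.59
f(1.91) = -49.81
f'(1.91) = -66.03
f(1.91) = -49.81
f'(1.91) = -66.03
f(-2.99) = 88.01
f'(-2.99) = -98.27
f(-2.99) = 88.01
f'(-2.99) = -98.27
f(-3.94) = 218.05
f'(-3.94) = -179.55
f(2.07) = -61.16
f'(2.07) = -75.91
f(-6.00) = 836.00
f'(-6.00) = -439.50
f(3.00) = -163.00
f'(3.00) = -147.00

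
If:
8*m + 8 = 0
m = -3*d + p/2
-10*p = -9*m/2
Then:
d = 31/120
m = -1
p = -9/20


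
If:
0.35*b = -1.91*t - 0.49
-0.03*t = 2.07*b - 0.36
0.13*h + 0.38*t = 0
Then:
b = 0.18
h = 0.85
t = -0.29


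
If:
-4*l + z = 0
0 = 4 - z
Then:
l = 1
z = 4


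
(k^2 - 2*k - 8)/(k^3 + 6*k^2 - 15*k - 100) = (k + 2)/(k^2 + 10*k + 25)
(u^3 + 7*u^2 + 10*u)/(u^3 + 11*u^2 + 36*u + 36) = u*(u + 5)/(u^2 + 9*u + 18)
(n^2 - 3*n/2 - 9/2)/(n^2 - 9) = (n + 3/2)/(n + 3)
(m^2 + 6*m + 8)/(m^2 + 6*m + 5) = (m^2 + 6*m + 8)/(m^2 + 6*m + 5)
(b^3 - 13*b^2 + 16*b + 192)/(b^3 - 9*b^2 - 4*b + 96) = (b - 8)/(b - 4)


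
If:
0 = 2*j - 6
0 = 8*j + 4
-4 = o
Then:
No Solution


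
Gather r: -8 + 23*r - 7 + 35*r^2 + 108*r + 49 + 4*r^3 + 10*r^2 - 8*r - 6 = 4*r^3 + 45*r^2 + 123*r + 28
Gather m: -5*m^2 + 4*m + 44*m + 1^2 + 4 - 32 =-5*m^2 + 48*m - 27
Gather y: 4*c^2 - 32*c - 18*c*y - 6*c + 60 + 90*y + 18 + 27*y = 4*c^2 - 38*c + y*(117 - 18*c) + 78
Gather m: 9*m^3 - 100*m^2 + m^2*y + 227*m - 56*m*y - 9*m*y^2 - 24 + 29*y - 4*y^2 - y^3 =9*m^3 + m^2*(y - 100) + m*(-9*y^2 - 56*y + 227) - y^3 - 4*y^2 + 29*y - 24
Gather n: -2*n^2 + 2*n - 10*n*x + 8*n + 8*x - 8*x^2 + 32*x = -2*n^2 + n*(10 - 10*x) - 8*x^2 + 40*x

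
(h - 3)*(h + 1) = h^2 - 2*h - 3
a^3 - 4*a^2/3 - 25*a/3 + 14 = (a - 7/3)*(a - 2)*(a + 3)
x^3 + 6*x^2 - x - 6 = (x - 1)*(x + 1)*(x + 6)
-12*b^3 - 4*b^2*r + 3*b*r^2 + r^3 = (-2*b + r)*(2*b + r)*(3*b + r)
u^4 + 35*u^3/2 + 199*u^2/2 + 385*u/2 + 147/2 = (u + 1/2)*(u + 3)*(u + 7)^2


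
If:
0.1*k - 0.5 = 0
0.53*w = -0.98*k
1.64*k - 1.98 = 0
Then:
No Solution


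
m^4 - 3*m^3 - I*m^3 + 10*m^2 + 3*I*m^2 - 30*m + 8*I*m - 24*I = (m - 3)*(m - 4*I)*(m + I)*(m + 2*I)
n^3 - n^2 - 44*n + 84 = (n - 6)*(n - 2)*(n + 7)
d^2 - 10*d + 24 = (d - 6)*(d - 4)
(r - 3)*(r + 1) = r^2 - 2*r - 3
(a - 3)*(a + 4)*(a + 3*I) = a^3 + a^2 + 3*I*a^2 - 12*a + 3*I*a - 36*I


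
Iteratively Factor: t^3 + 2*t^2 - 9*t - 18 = (t - 3)*(t^2 + 5*t + 6) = (t - 3)*(t + 3)*(t + 2)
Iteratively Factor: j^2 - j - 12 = (j + 3)*(j - 4)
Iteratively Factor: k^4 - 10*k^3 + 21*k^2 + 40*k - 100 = (k - 5)*(k^3 - 5*k^2 - 4*k + 20) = (k - 5)*(k + 2)*(k^2 - 7*k + 10) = (k - 5)*(k - 2)*(k + 2)*(k - 5)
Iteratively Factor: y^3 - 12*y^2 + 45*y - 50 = (y - 5)*(y^2 - 7*y + 10) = (y - 5)^2*(y - 2)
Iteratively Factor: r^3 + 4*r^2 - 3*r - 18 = (r + 3)*(r^2 + r - 6) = (r + 3)^2*(r - 2)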